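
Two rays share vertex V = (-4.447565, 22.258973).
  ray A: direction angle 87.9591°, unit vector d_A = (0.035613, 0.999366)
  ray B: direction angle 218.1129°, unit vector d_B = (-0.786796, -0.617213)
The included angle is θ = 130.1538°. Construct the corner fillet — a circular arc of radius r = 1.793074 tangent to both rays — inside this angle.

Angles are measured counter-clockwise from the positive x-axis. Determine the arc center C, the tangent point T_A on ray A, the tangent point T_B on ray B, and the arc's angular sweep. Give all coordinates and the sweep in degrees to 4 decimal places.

bisector direction at 153.0360° = (-0.891292,0.453431)
center distance |VC| = r/sin(θ/2) = 1.793074/sin(65.0769°) = 1.977203
C = V + |VC|·bis = (-6.2098,23.1555)
T_A = V + ((C−V)·d_A)·d_A = V + 0.8332·d_A = (-4.4179,23.0916)
T_B = V + ((C−V)·d_B)·d_B = V + 0.8332·d_B = (-5.1031,21.7447)
sweep = 180° − θ = 49.8462°

center=(-6.2098,23.1555) T_A=(-4.4179,23.0916) T_B=(-5.1031,21.7447) sweep=49.8462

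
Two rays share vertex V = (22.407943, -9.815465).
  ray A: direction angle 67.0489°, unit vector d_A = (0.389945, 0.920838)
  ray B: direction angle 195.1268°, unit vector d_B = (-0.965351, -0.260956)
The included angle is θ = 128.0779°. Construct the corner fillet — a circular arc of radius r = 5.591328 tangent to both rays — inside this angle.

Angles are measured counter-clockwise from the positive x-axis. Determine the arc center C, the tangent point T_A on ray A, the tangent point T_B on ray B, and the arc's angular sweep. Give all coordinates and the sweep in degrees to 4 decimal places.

bisector direction at 131.0879° = (-0.657215,0.753703)
center distance |VC| = r/sin(θ/2) = 5.591328/sin(64.0389°) = 6.218862
C = V + |VC|·bis = (18.3208,-5.1283)
T_A = V + ((C−V)·d_A)·d_A = V + 2.7224·d_A = (23.4695,-7.3086)
T_B = V + ((C−V)·d_B)·d_B = V + 2.7224·d_B = (19.7799,-10.5259)
sweep = 180° − θ = 51.9221°

center=(18.3208,-5.1283) T_A=(23.4695,-7.3086) T_B=(19.7799,-10.5259) sweep=51.9221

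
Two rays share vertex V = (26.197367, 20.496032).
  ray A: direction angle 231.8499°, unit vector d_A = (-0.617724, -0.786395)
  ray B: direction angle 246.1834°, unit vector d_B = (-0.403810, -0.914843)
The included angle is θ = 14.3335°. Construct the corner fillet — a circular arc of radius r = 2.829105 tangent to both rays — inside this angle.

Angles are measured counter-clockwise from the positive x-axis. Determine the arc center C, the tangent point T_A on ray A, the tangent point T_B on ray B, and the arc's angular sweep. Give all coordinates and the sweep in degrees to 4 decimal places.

center=(14.5236,1.0548) T_A=(12.2988,2.8024) T_B=(17.1118,-0.0876) sweep=165.6665

bisector direction at 239.0166° = (-0.514789,-0.857317)
center distance |VC| = r/sin(θ/2) = 2.829105/sin(7.1668°) = 22.676839
C = V + |VC|·bis = (14.5236,1.0548)
T_A = V + ((C−V)·d_A)·d_A = V + 22.4997·d_A = (12.2988,2.8024)
T_B = V + ((C−V)·d_B)·d_B = V + 22.4997·d_B = (17.1118,-0.0876)
sweep = 180° − θ = 165.6665°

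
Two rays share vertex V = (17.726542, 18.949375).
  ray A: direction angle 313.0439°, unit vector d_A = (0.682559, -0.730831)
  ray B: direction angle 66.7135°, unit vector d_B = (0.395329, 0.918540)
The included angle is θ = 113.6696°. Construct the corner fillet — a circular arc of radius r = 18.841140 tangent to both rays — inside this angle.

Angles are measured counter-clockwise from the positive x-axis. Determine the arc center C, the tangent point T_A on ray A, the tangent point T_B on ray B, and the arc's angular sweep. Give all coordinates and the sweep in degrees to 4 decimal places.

center=(39.9005,22.8109) T_A=(26.1309,9.9507) T_B=(22.5942,30.2593) sweep=66.3304

bisector direction at 9.8787° = (0.985173,0.171563)
center distance |VC| = r/sin(θ/2) = 18.841140/sin(56.8348°) = 22.507721
C = V + |VC|·bis = (39.9005,22.8109)
T_A = V + ((C−V)·d_A)·d_A = V + 12.3130·d_A = (26.1309,9.9507)
T_B = V + ((C−V)·d_B)·d_B = V + 12.3130·d_B = (22.5942,30.2593)
sweep = 180° − θ = 66.3304°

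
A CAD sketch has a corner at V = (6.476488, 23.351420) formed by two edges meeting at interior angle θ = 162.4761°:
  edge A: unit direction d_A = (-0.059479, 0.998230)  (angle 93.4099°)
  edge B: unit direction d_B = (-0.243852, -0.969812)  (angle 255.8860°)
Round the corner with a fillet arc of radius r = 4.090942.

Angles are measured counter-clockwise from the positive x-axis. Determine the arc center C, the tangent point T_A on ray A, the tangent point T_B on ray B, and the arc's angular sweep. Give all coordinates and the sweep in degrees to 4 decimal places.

bisector direction at 174.6479° = (-0.995640,0.093275)
center distance |VC| = r/sin(θ/2) = 4.090942/sin(81.2381°) = 4.139248
C = V + |VC|·bis = (2.3553,23.7375)
T_A = V + ((C−V)·d_A)·d_A = V + 0.6305·d_A = (6.4390,23.9808)
T_B = V + ((C−V)·d_B)·d_B = V + 0.6305·d_B = (6.3227,22.7399)
sweep = 180° − θ = 17.5239°

center=(2.3553,23.7375) T_A=(6.4390,23.9808) T_B=(6.3227,22.7399) sweep=17.5239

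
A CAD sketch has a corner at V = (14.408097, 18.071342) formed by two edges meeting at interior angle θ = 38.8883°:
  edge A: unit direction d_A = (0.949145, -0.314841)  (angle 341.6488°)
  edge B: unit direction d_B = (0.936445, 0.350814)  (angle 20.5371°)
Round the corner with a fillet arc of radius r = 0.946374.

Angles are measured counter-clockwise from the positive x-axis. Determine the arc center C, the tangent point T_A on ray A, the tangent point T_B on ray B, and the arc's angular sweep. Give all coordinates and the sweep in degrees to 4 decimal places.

center=(17.2505,18.1256) T_A=(16.9525,17.2273) T_B=(16.9185,19.0118) sweep=141.1117

bisector direction at 1.0929° = (0.999818,0.019074)
center distance |VC| = r/sin(θ/2) = 0.946374/sin(19.4442°) = 2.842921
C = V + |VC|·bis = (17.2505,18.1256)
T_A = V + ((C−V)·d_A)·d_A = V + 2.6808·d_A = (16.9525,17.2273)
T_B = V + ((C−V)·d_B)·d_B = V + 2.6808·d_B = (16.9185,19.0118)
sweep = 180° − θ = 141.1117°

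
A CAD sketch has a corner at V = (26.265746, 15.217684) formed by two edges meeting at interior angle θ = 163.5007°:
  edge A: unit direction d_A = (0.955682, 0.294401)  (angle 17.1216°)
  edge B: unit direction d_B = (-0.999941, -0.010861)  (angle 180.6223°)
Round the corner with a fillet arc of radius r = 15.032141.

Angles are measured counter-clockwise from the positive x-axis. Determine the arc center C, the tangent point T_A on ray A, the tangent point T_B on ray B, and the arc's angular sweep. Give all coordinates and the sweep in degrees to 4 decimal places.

center=(23.9231,30.2253) T_A=(28.3486,15.8593) T_B=(24.0864,15.1940) sweep=16.4993

bisector direction at 98.8720° = (-0.154227,0.988035)
center distance |VC| = r/sin(θ/2) = 15.032141/sin(81.7503°) = 15.189316
C = V + |VC|·bis = (23.9231,30.2253)
T_A = V + ((C−V)·d_A)·d_A = V + 2.1795·d_A = (28.3486,15.8593)
T_B = V + ((C−V)·d_B)·d_B = V + 2.1795·d_B = (24.0864,15.1940)
sweep = 180° − θ = 16.4993°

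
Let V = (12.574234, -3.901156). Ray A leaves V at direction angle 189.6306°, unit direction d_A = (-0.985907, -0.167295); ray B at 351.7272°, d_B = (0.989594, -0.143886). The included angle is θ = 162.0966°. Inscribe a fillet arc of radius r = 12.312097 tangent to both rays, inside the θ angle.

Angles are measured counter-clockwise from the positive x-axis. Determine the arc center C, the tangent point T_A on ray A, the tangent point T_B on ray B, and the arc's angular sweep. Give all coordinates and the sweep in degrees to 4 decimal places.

center=(12.7219,-16.3642) T_A=(10.6622,-4.2256) T_B=(14.4935,-4.1802) sweep=17.9034

bisector direction at 270.6789° = (0.011849,-0.999930)
center distance |VC| = r/sin(θ/2) = 12.312097/sin(81.0483°) = 12.463909
C = V + |VC|·bis = (12.7219,-16.3642)
T_A = V + ((C−V)·d_A)·d_A = V + 1.9394·d_A = (10.6622,-4.2256)
T_B = V + ((C−V)·d_B)·d_B = V + 1.9394·d_B = (14.4935,-4.1802)
sweep = 180° − θ = 17.9034°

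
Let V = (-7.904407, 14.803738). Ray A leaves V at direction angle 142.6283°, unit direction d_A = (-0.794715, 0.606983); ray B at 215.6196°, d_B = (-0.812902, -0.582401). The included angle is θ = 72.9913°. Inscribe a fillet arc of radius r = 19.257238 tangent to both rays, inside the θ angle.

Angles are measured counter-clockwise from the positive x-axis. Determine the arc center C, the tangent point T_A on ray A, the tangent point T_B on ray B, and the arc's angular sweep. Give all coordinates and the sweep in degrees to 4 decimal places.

center=(-40.2787,15.2988) T_A=(-28.5899,30.6028) T_B=(-29.0633,-0.3555) sweep=107.0087

bisector direction at 179.1240° = (-0.999883,0.015289)
center distance |VC| = r/sin(θ/2) = 19.257238/sin(36.4956°) = 32.378070
C = V + |VC|·bis = (-40.2787,15.2988)
T_A = V + ((C−V)·d_A)·d_A = V + 26.0288·d_A = (-28.5899,30.6028)
T_B = V + ((C−V)·d_B)·d_B = V + 26.0288·d_B = (-29.0633,-0.3555)
sweep = 180° − θ = 107.0087°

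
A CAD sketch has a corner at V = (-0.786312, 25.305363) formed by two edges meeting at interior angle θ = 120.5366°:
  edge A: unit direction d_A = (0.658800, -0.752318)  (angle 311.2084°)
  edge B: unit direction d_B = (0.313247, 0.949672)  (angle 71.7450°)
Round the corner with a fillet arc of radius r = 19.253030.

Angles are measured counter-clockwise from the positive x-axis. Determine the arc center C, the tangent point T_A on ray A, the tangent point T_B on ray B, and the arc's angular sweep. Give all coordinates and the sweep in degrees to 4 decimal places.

center=(20.9422,29.7169) T_A=(6.4578,17.0330) T_B=(2.6581,35.7478) sweep=59.4634

bisector direction at 11.4767° = (0.980006,0.198969)
center distance |VC| = r/sin(θ/2) = 19.253030/sin(60.2683°) = 22.171784
C = V + |VC|·bis = (20.9422,29.7169)
T_A = V + ((C−V)·d_A)·d_A = V + 10.9959·d_A = (6.4578,17.0330)
T_B = V + ((C−V)·d_B)·d_B = V + 10.9959·d_B = (2.6581,35.7478)
sweep = 180° − θ = 59.4634°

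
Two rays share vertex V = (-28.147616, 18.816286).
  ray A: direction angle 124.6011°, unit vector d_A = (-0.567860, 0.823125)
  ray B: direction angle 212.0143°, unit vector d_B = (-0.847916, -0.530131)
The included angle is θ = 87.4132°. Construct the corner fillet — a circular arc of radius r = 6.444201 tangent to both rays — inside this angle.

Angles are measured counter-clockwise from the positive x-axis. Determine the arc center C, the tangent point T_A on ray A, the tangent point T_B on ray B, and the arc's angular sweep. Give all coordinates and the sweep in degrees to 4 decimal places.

center=(-37.2805,20.7063) T_A=(-31.9761,24.3657) T_B=(-33.8642,15.2422) sweep=92.5868

bisector direction at 168.3077° = (-0.979250,0.202656)
center distance |VC| = r/sin(θ/2) = 6.444201/sin(43.7066°) = 9.326369
C = V + |VC|·bis = (-37.2805,20.7063)
T_A = V + ((C−V)·d_A)·d_A = V + 6.7419·d_A = (-31.9761,24.3657)
T_B = V + ((C−V)·d_B)·d_B = V + 6.7419·d_B = (-33.8642,15.2422)
sweep = 180° − θ = 92.5868°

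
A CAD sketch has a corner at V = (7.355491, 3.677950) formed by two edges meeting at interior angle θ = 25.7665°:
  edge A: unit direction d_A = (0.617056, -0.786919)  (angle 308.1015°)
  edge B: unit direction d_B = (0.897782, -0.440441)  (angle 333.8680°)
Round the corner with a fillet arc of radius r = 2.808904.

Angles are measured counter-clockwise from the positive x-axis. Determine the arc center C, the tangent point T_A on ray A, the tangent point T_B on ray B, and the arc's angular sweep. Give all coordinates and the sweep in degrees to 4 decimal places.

center=(17.1438,-4.2528) T_A=(14.9334,-5.9861) T_B=(18.3810,-1.7310) sweep=154.2335

bisector direction at 320.9847° = (0.776978,-0.629527)
center distance |VC| = r/sin(θ/2) = 2.808904/sin(12.8833°) = 12.597951
C = V + |VC|·bis = (17.1438,-4.2528)
T_A = V + ((C−V)·d_A)·d_A = V + 12.2808·d_A = (14.9334,-5.9861)
T_B = V + ((C−V)·d_B)·d_B = V + 12.2808·d_B = (18.3810,-1.7310)
sweep = 180° − θ = 154.2335°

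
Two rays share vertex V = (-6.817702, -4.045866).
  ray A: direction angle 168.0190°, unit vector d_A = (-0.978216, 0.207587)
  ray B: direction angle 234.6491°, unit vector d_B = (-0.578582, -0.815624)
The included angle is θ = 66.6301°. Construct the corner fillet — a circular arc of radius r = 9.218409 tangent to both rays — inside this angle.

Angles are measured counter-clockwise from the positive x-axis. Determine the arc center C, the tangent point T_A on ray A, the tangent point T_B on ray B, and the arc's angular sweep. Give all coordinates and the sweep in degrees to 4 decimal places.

center=(-22.4515,-10.1519) T_A=(-20.5378,-1.1343) T_B=(-14.9327,-15.4855) sweep=113.3699

bisector direction at 201.3340° = (-0.931475,-0.363805)
center distance |VC| = r/sin(θ/2) = 9.218409/sin(33.3150°) = 16.783864
C = V + |VC|·bis = (-22.4515,-10.1519)
T_A = V + ((C−V)·d_A)·d_A = V + 14.0257·d_A = (-20.5378,-1.1343)
T_B = V + ((C−V)·d_B)·d_B = V + 14.0257·d_B = (-14.9327,-15.4855)
sweep = 180° − θ = 113.3699°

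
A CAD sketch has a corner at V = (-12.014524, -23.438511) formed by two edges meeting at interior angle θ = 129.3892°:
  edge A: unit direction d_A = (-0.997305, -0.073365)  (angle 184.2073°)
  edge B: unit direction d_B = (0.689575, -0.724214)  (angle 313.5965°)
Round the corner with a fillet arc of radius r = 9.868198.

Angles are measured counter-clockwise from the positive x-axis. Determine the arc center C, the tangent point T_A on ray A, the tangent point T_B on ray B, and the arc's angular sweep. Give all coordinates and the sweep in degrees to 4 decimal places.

center=(-15.9438,-33.6224) T_A=(-16.6678,-23.7808) T_B=(-8.7971,-26.8176) sweep=50.6108

bisector direction at 248.9019° = (-0.359966,-0.932965)
center distance |VC| = r/sin(θ/2) = 9.868198/sin(64.6946°) = 10.915638
C = V + |VC|·bis = (-15.9438,-33.6224)
T_A = V + ((C−V)·d_A)·d_A = V + 4.6658·d_A = (-16.6678,-23.7808)
T_B = V + ((C−V)·d_B)·d_B = V + 4.6658·d_B = (-8.7971,-26.8176)
sweep = 180° − θ = 50.6108°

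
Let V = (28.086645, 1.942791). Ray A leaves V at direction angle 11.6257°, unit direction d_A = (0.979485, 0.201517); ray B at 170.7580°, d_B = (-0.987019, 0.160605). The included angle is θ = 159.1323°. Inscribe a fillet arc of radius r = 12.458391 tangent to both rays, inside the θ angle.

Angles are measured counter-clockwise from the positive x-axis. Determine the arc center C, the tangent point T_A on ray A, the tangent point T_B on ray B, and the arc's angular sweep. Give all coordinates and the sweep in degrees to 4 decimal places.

bisector direction at 91.1918° = (-0.020800,0.999784)
center distance |VC| = r/sin(θ/2) = 12.458391/sin(79.5661°) = 12.667858
C = V + |VC|·bis = (27.8232,14.6079)
T_A = V + ((C−V)·d_A)·d_A = V + 2.2942·d_A = (30.3337,2.4051)
T_B = V + ((C−V)·d_B)·d_B = V + 2.2942·d_B = (25.8223,2.3112)
sweep = 180° − θ = 20.8677°

center=(27.8232,14.6079) T_A=(30.3337,2.4051) T_B=(25.8223,2.3112) sweep=20.8677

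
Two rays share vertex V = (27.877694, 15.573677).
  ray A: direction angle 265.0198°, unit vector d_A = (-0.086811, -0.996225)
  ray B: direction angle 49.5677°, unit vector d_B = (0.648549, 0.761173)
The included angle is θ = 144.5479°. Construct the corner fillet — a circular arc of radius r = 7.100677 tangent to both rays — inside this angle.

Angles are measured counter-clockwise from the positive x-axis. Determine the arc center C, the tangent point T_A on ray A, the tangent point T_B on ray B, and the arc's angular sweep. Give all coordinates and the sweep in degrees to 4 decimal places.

center=(34.7545,12.6962) T_A=(27.6807,13.3126) T_B=(29.3497,17.3013) sweep=35.4521

bisector direction at 337.2937° = (0.922496,-0.386007)
center distance |VC| = r/sin(θ/2) = 7.100677/sin(72.2739°) = 7.454598
C = V + |VC|·bis = (34.7545,12.6962)
T_A = V + ((C−V)·d_A)·d_A = V + 2.2697·d_A = (27.6807,13.3126)
T_B = V + ((C−V)·d_B)·d_B = V + 2.2697·d_B = (29.3497,17.3013)
sweep = 180° − θ = 35.4521°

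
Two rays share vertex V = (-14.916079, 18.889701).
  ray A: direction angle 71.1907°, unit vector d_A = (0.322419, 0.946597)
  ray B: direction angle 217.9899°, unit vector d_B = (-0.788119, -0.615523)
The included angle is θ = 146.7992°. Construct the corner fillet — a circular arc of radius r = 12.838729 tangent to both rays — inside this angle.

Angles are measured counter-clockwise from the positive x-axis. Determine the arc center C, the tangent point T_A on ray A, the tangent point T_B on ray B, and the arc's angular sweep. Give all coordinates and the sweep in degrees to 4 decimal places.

center=(-25.8351,26.6522) T_A=(-13.6820,22.5128) T_B=(-17.9326,16.5338) sweep=33.2008

bisector direction at 144.5903° = (-0.815030,0.579419)
center distance |VC| = r/sin(θ/2) = 12.838729/sin(73.3996°) = 13.397113
C = V + |VC|·bis = (-25.8351,26.6522)
T_A = V + ((C−V)·d_A)·d_A = V + 3.8275·d_A = (-13.6820,22.5128)
T_B = V + ((C−V)·d_B)·d_B = V + 3.8275·d_B = (-17.9326,16.5338)
sweep = 180° − θ = 33.2008°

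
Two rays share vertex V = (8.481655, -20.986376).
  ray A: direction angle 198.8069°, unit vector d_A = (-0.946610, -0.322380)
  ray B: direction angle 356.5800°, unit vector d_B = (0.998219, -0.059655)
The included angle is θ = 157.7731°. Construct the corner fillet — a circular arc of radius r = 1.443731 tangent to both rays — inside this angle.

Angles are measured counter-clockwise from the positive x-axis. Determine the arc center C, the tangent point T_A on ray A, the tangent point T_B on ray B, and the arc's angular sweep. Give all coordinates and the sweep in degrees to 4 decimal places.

bisector direction at 277.6935° = (0.133873,-0.990999)
center distance |VC| = r/sin(θ/2) = 1.443731/sin(78.8865°) = 1.471322
C = V + |VC|·bis = (8.6786,-22.4445)
T_A = V + ((C−V)·d_A)·d_A = V + 0.2836·d_A = (8.2132,-21.0778)
T_B = V + ((C−V)·d_B)·d_B = V + 0.2836·d_B = (8.7648,-21.0033)
sweep = 180° − θ = 22.2269°

center=(8.6786,-22.4445) T_A=(8.2132,-21.0778) T_B=(8.7648,-21.0033) sweep=22.2269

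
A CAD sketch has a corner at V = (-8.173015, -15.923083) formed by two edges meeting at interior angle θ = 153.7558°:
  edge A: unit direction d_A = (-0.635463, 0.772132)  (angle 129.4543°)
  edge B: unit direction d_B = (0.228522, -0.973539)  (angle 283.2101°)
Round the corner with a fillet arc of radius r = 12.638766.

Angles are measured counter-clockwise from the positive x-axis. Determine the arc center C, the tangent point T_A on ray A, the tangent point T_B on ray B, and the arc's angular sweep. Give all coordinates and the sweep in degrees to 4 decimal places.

bisector direction at 206.3322° = (-0.896237,-0.443575)
center distance |VC| = r/sin(θ/2) = 12.638766/sin(76.8779°) = 12.977632
C = V + |VC|·bis = (-19.8041,-21.6796)
T_A = V + ((C−V)·d_A)·d_A = V + 2.9463·d_A = (-10.0453,-13.6482)
T_B = V + ((C−V)·d_B)·d_B = V + 2.9463·d_B = (-7.4997,-18.7914)
sweep = 180° − θ = 26.2442°

center=(-19.8041,-21.6796) T_A=(-10.0453,-13.6482) T_B=(-7.4997,-18.7914) sweep=26.2442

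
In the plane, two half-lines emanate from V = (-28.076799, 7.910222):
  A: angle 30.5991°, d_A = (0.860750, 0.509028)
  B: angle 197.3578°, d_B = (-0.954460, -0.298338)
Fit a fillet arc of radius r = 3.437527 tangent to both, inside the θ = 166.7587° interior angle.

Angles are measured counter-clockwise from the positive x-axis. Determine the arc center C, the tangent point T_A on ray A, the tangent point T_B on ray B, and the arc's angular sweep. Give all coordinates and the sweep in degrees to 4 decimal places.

bisector direction at 113.9785° = (-0.406393,0.913698)
center distance |VC| = r/sin(θ/2) = 3.437527/sin(83.3794°) = 3.460605
C = V + |VC|·bis = (-29.4832,11.0722)
T_A = V + ((C−V)·d_A)·d_A = V + 0.3990·d_A = (-27.7334,8.1133)
T_B = V + ((C−V)·d_B)·d_B = V + 0.3990·d_B = (-28.4576,7.7912)
sweep = 180° − θ = 13.2413°

center=(-29.4832,11.0722) T_A=(-27.7334,8.1133) T_B=(-28.4576,7.7912) sweep=13.2413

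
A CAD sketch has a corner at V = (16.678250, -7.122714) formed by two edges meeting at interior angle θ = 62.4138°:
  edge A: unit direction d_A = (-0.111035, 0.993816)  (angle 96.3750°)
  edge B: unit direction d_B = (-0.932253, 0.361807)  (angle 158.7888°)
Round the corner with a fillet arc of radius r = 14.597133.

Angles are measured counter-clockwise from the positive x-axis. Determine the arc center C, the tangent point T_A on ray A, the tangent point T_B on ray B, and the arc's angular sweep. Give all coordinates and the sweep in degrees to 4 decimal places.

bisector direction at 127.5819° = (-0.609895,0.792482)
center distance |VC| = r/sin(θ/2) = 14.597133/sin(31.2069°) = 28.172722
C = V + |VC|·bis = (-0.5041,15.2037)
T_A = V + ((C−V)·d_A)·d_A = V + 24.0962·d_A = (14.0027,16.8245)
T_B = V + ((C−V)·d_B)·d_B = V + 24.0962·d_B = (-5.7855,1.5954)
sweep = 180° − θ = 117.5862°

center=(-0.5041,15.2037) T_A=(14.0027,16.8245) T_B=(-5.7855,1.5954) sweep=117.5862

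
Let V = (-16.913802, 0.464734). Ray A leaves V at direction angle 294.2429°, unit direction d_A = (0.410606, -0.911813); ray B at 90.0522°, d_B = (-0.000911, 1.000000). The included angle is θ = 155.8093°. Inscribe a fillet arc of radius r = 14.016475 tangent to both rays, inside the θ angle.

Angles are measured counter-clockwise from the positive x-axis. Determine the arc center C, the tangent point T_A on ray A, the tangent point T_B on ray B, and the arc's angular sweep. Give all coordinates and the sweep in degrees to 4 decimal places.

bisector direction at 12.1476° = (0.977609,0.210430)
center distance |VC| = r/sin(θ/2) = 14.016475/sin(77.9047°) = 14.334702
C = V + |VC|·bis = (-2.9001,3.4812)
T_A = V + ((C−V)·d_A)·d_A = V + 3.0037·d_A = (-15.6805,-2.2741)
T_B = V + ((C−V)·d_B)·d_B = V + 3.0037·d_B = (-16.9165,3.4684)
sweep = 180° − θ = 24.1907°

center=(-2.9001,3.4812) T_A=(-15.6805,-2.2741) T_B=(-16.9165,3.4684) sweep=24.1907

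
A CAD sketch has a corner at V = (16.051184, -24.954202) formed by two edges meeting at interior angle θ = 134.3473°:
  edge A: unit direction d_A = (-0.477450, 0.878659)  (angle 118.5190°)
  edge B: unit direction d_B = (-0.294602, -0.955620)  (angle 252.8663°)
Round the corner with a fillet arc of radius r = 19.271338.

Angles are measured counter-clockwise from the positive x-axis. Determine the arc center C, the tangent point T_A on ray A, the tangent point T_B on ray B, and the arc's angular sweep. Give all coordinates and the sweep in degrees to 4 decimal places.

bisector direction at 185.6926° = (-0.995068,-0.099192)
center distance |VC| = r/sin(θ/2) = 19.271338/sin(67.1736°) = 20.908815
C = V + |VC|·bis = (-4.7545,-27.0282)
T_A = V + ((C−V)·d_A)·d_A = V + 8.1114·d_A = (12.1784,-17.8271)
T_B = V + ((C−V)·d_B)·d_B = V + 8.1114·d_B = (13.6616,-32.7056)
sweep = 180° − θ = 45.6527°

center=(-4.7545,-27.0282) T_A=(12.1784,-17.8271) T_B=(13.6616,-32.7056) sweep=45.6527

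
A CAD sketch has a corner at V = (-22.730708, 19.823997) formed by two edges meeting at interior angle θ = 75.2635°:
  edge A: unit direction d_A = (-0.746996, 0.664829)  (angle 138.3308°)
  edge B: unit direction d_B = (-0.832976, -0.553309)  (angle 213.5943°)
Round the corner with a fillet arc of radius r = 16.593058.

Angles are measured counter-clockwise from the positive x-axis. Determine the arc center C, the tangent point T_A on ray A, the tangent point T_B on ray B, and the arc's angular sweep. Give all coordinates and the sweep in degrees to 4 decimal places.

bisector direction at 175.9625° = (-0.997518,0.070408)
center distance |VC| = r/sin(θ/2) = 16.593058/sin(37.6317°) = 27.175712
C = V + |VC|·bis = (-49.8390,21.7374)
T_A = V + ((C−V)·d_A)·d_A = V + 21.5218·d_A = (-38.8074,34.1323)
T_B = V + ((C−V)·d_B)·d_B = V + 21.5218·d_B = (-40.6579,7.9158)
sweep = 180° − θ = 104.7365°

center=(-49.8390,21.7374) T_A=(-38.8074,34.1323) T_B=(-40.6579,7.9158) sweep=104.7365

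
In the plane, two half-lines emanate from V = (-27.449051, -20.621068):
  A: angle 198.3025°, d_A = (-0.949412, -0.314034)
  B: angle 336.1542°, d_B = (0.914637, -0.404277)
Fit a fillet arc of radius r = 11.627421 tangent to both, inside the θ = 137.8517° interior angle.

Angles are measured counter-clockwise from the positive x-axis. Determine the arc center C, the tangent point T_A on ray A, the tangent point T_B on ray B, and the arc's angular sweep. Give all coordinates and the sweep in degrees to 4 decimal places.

bisector direction at 267.2284° = (-0.048356,-0.998830)
center distance |VC| = r/sin(θ/2) = 11.627421/sin(68.9258°) = 12.460855
C = V + |VC|·bis = (-28.0516,-33.0673)
T_A = V + ((C−V)·d_A)·d_A = V + 4.4806·d_A = (-31.7030,-22.0281)
T_B = V + ((C−V)·d_B)·d_B = V + 4.4806·d_B = (-23.3509,-22.4325)
sweep = 180° − θ = 42.1483°

center=(-28.0516,-33.0673) T_A=(-31.7030,-22.0281) T_B=(-23.3509,-22.4325) sweep=42.1483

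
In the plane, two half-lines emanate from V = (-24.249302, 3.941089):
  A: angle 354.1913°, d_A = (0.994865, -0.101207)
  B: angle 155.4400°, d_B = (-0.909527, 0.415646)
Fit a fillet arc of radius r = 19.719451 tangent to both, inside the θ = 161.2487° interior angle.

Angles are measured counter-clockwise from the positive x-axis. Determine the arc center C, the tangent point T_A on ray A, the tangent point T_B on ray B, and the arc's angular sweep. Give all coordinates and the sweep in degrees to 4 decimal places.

center=(-19.0143,23.2298) T_A=(-21.0101,3.6116) T_B=(-27.2107,5.2944) sweep=18.7513

bisector direction at 74.8157° = (0.261926,0.965088)
center distance |VC| = r/sin(θ/2) = 19.719451/sin(80.6244°) = 19.986440
C = V + |VC|·bis = (-19.0143,23.2298)
T_A = V + ((C−V)·d_A)·d_A = V + 3.2559·d_A = (-21.0101,3.6116)
T_B = V + ((C−V)·d_B)·d_B = V + 3.2559·d_B = (-27.2107,5.2944)
sweep = 180° − θ = 18.7513°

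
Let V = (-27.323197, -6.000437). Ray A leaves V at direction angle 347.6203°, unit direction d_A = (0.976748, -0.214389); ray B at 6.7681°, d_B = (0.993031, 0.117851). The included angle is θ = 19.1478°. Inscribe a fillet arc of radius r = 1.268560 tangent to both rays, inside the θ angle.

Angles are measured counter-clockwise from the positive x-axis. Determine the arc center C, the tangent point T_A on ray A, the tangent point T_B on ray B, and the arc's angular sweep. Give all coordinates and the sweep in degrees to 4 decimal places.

bisector direction at 357.1942° = (0.998801,-0.048951)
center distance |VC| = r/sin(θ/2) = 1.268560/sin(9.5739°) = 7.627244
C = V + |VC|·bis = (-19.7051,-6.3738)
T_A = V + ((C−V)·d_A)·d_A = V + 7.5210·d_A = (-19.9771,-7.6129)
T_B = V + ((C−V)·d_B)·d_B = V + 7.5210·d_B = (-19.8546,-5.1141)
sweep = 180° − θ = 160.8522°

center=(-19.7051,-6.3738) T_A=(-19.9771,-7.6129) T_B=(-19.8546,-5.1141) sweep=160.8522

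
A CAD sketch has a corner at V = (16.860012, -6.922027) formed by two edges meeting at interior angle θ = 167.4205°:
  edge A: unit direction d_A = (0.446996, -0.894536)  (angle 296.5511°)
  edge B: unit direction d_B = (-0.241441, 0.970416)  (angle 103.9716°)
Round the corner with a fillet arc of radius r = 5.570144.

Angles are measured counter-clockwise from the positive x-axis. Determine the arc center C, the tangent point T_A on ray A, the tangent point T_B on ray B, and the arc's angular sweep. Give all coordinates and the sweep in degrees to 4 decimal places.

bisector direction at 20.2613° = (0.938123,0.346303)
center distance |VC| = r/sin(θ/2) = 5.570144/sin(83.7103°) = 5.603876
C = V + |VC|·bis = (22.1171,-4.9814)
T_A = V + ((C−V)·d_A)·d_A = V + 0.6139·d_A = (17.1344,-7.4712)
T_B = V + ((C−V)·d_B)·d_B = V + 0.6139·d_B = (16.7118,-6.3262)
sweep = 180° − θ = 12.5795°

center=(22.1171,-4.9814) T_A=(17.1344,-7.4712) T_B=(16.7118,-6.3262) sweep=12.5795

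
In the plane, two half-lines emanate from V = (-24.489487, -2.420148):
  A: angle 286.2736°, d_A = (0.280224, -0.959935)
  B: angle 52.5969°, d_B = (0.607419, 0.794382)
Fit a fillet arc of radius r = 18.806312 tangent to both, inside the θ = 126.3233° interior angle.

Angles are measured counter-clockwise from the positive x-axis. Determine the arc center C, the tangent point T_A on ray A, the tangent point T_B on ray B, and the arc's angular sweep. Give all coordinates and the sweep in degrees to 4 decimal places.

bisector direction at 349.4352° = (0.983048,-0.183347)
center distance |VC| = r/sin(θ/2) = 18.806312/sin(63.1617°) = 21.076603
C = V + |VC|·bis = (-3.7702,-6.2845)
T_A = V + ((C−V)·d_A)·d_A = V + 9.5156·d_A = (-21.8230,-11.5545)
T_B = V + ((C−V)·d_B)·d_B = V + 9.5156·d_B = (-18.7096,5.1388)
sweep = 180° − θ = 53.6767°

center=(-3.7702,-6.2845) T_A=(-21.8230,-11.5545) T_B=(-18.7096,5.1388) sweep=53.6767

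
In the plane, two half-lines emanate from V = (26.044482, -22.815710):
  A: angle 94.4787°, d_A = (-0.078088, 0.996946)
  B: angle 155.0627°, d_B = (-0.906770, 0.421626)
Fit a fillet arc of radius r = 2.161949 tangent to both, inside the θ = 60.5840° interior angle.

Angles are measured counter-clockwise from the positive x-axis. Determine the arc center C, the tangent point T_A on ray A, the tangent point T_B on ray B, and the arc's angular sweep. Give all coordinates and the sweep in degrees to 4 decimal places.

bisector direction at 124.7707° = (-0.570294,0.821441)
center distance |VC| = r/sin(θ/2) = 2.161949/sin(30.2920°) = 4.286120
C = V + |VC|·bis = (23.6001,-19.2949)
T_A = V + ((C−V)·d_A)·d_A = V + 3.7009·d_A = (25.7555,-19.1261)
T_B = V + ((C−V)·d_B)·d_B = V + 3.7009·d_B = (22.6886,-21.2553)
sweep = 180° − θ = 119.4160°

center=(23.6001,-19.2949) T_A=(25.7555,-19.1261) T_B=(22.6886,-21.2553) sweep=119.4160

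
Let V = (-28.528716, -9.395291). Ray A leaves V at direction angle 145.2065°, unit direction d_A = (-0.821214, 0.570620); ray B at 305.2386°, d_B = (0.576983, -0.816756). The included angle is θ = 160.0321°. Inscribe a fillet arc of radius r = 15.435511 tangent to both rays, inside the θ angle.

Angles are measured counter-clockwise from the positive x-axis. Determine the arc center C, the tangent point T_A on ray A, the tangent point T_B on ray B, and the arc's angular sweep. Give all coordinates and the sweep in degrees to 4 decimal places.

bisector direction at 225.2226° = (-0.704355,-0.709848)
center distance |VC| = r/sin(θ/2) = 15.435511/sin(80.0161°) = 15.672855
C = V + |VC|·bis = (-39.5680,-20.5206)
T_A = V + ((C−V)·d_A)·d_A = V + 2.7172·d_A = (-30.7602,-7.8448)
T_B = V + ((C−V)·d_B)·d_B = V + 2.7172·d_B = (-26.9609,-11.6146)
sweep = 180° − θ = 19.9679°

center=(-39.5680,-20.5206) T_A=(-30.7602,-7.8448) T_B=(-26.9609,-11.6146) sweep=19.9679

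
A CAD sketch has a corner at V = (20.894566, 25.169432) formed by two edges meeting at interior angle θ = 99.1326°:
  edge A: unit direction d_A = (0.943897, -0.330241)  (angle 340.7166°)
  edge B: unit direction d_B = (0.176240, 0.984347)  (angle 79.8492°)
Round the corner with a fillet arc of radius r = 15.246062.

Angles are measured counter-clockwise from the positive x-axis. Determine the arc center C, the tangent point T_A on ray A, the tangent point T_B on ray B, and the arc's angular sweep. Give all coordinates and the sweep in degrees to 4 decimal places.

bisector direction at 30.2829° = (0.863546,0.504270)
center distance |VC| = r/sin(θ/2) = 15.246062/sin(49.5663°) = 20.030116
C = V + |VC|·bis = (38.1915,35.2700)
T_A = V + ((C−V)·d_A)·d_A = V + 12.9909·d_A = (33.1566,20.8793)
T_B = V + ((C−V)·d_B)·d_B = V + 12.9909·d_B = (23.1841,37.9570)
sweep = 180° − θ = 80.8674°

center=(38.1915,35.2700) T_A=(33.1566,20.8793) T_B=(23.1841,37.9570) sweep=80.8674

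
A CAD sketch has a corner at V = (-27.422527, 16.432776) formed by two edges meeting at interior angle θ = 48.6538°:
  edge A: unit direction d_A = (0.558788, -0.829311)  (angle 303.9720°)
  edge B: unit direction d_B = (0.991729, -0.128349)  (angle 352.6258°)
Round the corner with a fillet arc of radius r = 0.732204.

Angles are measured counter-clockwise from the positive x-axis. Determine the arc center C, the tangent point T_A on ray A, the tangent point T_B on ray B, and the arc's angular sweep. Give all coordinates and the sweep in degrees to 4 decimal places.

bisector direction at 328.2989° = (0.850801,-0.525488)
center distance |VC| = r/sin(θ/2) = 0.732204/sin(24.3269°) = 1.777443
C = V + |VC|·bis = (-25.9103,15.4988)
T_A = V + ((C−V)·d_A)·d_A = V + 1.6196·d_A = (-26.5175,15.0896)
T_B = V + ((C−V)·d_B)·d_B = V + 1.6196·d_B = (-25.8163,16.2249)
sweep = 180° − θ = 131.3462°

center=(-25.9103,15.4988) T_A=(-26.5175,15.0896) T_B=(-25.8163,16.2249) sweep=131.3462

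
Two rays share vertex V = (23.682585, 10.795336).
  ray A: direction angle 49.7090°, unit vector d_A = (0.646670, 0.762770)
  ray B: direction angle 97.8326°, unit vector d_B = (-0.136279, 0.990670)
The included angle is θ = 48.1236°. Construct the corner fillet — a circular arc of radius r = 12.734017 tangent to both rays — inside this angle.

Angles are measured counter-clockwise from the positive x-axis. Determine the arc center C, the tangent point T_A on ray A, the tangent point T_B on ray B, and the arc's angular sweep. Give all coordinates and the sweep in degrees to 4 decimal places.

center=(32.4114,40.7829) T_A=(42.1245,32.5482) T_B=(19.7961,39.0475) sweep=131.8764

bisector direction at 73.7708° = (0.279480,0.960151)
center distance |VC| = r/sin(θ/2) = 12.734017/sin(24.0618°) = 31.232124
C = V + |VC|·bis = (32.4114,40.7829)
T_A = V + ((C−V)·d_A)·d_A = V + 28.5182·d_A = (42.1245,32.5482)
T_B = V + ((C−V)·d_B)·d_B = V + 28.5182·d_B = (19.7961,39.0475)
sweep = 180° − θ = 131.8764°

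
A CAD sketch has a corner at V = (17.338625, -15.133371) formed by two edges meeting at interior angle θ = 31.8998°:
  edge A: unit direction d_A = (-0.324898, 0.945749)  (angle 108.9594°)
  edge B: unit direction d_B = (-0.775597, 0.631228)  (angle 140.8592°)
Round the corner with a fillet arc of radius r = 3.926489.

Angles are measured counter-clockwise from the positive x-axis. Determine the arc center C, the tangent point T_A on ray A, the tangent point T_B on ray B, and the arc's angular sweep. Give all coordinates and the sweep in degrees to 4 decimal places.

center=(9.1615,-3.4158) T_A=(12.8750,-2.1401) T_B=(6.6830,-6.4612) sweep=148.1002

bisector direction at 124.9093° = (-0.572279,0.820059)
center distance |VC| = r/sin(θ/2) = 3.926489/sin(15.9499°) = 14.288704
C = V + |VC|·bis = (9.1615,-3.4158)
T_A = V + ((C−V)·d_A)·d_A = V + 13.7386·d_A = (12.8750,-2.1401)
T_B = V + ((C−V)·d_B)·d_B = V + 13.7386·d_B = (6.6830,-6.4612)
sweep = 180° − θ = 148.1002°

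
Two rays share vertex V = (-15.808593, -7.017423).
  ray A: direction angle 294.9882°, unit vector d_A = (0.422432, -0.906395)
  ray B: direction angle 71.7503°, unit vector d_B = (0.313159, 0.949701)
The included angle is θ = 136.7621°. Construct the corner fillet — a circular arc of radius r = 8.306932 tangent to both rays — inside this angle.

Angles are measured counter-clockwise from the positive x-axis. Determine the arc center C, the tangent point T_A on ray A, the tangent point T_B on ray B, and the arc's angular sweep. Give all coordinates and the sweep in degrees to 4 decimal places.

bisector direction at 3.3693° = (0.998272,0.058771)
center distance |VC| = r/sin(θ/2) = 8.306932/sin(68.3811°) = 8.935503
C = V + |VC|·bis = (-6.8885,-6.4923)
T_A = V + ((C−V)·d_A)·d_A = V + 3.2921·d_A = (-14.4179,-10.0014)
T_B = V + ((C−V)·d_B)·d_B = V + 3.2921·d_B = (-14.7776,-3.8909)
sweep = 180° − θ = 43.2379°

center=(-6.8885,-6.4923) T_A=(-14.4179,-10.0014) T_B=(-14.7776,-3.8909) sweep=43.2379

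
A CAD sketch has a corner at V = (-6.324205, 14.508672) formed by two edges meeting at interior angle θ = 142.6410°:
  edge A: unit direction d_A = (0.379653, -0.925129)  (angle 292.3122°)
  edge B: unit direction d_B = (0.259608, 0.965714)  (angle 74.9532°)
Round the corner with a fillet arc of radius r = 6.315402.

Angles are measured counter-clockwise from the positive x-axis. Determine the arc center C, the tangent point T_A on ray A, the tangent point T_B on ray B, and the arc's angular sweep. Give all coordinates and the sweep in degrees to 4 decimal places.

bisector direction at 3.6327° = (0.997991,0.063360)
center distance |VC| = r/sin(θ/2) = 6.315402/sin(71.3205°) = 6.666564
C = V + |VC|·bis = (0.3290,14.9311)
T_A = V + ((C−V)·d_A)·d_A = V + 2.1351·d_A = (-5.5136,12.5334)
T_B = V + ((C−V)·d_B)·d_B = V + 2.1351·d_B = (-5.7699,16.5706)
sweep = 180° − θ = 37.3590°

center=(0.3290,14.9311) T_A=(-5.5136,12.5334) T_B=(-5.7699,16.5706) sweep=37.3590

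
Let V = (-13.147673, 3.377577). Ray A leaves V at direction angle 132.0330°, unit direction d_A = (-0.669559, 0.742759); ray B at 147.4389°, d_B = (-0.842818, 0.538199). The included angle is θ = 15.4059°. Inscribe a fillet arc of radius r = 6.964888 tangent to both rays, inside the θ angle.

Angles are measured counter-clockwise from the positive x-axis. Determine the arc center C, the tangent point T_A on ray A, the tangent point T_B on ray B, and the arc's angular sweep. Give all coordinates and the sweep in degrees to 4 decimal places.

bisector direction at 139.7359° = (-0.763074,0.646311)
center distance |VC| = r/sin(θ/2) = 6.964888/sin(7.7030°) = 51.962348
C = V + |VC|·bis = (-52.7988,36.9614)
T_A = V + ((C−V)·d_A)·d_A = V + 51.4935·d_A = (-47.6256,41.6248)
T_B = V + ((C−V)·d_B)·d_B = V + 51.4935·d_B = (-56.5473,31.0913)
sweep = 180° − θ = 164.5941°

center=(-52.7988,36.9614) T_A=(-47.6256,41.6248) T_B=(-56.5473,31.0913) sweep=164.5941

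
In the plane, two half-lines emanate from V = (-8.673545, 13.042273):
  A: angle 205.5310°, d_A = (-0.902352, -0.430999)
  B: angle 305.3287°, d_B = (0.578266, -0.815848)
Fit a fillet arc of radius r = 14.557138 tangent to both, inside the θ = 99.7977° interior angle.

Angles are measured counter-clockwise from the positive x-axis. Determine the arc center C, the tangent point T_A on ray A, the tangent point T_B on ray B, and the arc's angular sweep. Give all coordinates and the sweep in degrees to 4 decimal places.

bisector direction at 255.4299° = (-0.251565,-0.967840)
center distance |VC| = r/sin(θ/2) = 14.557138/sin(49.8989°) = 19.031216
C = V + |VC|·bis = (-13.4611,-5.3769)
T_A = V + ((C−V)·d_A)·d_A = V + 12.2587·d_A = (-19.7353,7.7588)
T_B = V + ((C−V)·d_B)·d_B = V + 12.2587·d_B = (-1.5847,3.0410)
sweep = 180° − θ = 80.2023°

center=(-13.4611,-5.3769) T_A=(-19.7353,7.7588) T_B=(-1.5847,3.0410) sweep=80.2023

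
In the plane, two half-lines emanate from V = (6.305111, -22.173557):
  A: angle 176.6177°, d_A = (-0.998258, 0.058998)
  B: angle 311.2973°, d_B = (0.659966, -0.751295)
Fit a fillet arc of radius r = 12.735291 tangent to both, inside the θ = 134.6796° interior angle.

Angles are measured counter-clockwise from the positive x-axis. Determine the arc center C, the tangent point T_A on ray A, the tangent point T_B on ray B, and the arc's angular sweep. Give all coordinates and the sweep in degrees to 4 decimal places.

bisector direction at 243.9575° = (-0.439038,-0.898469)
center distance |VC| = r/sin(θ/2) = 12.735291/sin(67.3398°) = 13.800617
C = V + |VC|·bis = (0.2461,-34.5730)
T_A = V + ((C−V)·d_A)·d_A = V + 5.3169·d_A = (0.9975,-21.8599)
T_B = V + ((C−V)·d_B)·d_B = V + 5.3169·d_B = (9.8141,-26.1681)
sweep = 180° − θ = 45.3204°

center=(0.2461,-34.5730) T_A=(0.9975,-21.8599) T_B=(9.8141,-26.1681) sweep=45.3204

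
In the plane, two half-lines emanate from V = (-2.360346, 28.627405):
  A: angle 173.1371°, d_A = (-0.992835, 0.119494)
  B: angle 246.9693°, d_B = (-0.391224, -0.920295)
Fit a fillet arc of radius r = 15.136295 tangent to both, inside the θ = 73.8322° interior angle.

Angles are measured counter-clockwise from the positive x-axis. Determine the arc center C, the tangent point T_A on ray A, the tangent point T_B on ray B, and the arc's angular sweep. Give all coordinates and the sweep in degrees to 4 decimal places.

center=(-24.1725,16.0071) T_A=(-22.3638,31.0350) T_B=(-10.2427,10.0854) sweep=106.1678

bisector direction at 210.0532° = (-0.865561,-0.500804)
center distance |VC| = r/sin(θ/2) = 15.136295/sin(36.9161°) = 25.200072
C = V + |VC|·bis = (-24.1725,16.0071)
T_A = V + ((C−V)·d_A)·d_A = V + 20.1479·d_A = (-22.3638,31.0350)
T_B = V + ((C−V)·d_B)·d_B = V + 20.1479·d_B = (-10.2427,10.0854)
sweep = 180° − θ = 106.1678°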